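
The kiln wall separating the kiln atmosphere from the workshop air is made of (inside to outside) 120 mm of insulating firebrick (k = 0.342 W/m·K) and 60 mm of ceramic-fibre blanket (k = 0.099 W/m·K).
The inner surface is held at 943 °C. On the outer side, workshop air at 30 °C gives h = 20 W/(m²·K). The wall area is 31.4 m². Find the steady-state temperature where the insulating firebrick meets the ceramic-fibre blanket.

Treating each layer as a thermal resistance in series:
R_insulating firebrick = L/(kA) = 0.12/(0.342×31.4) = 0.01117 K/W
R_ceramic-fibre blanket = L/(kA) = 0.06/(0.099×31.4) = 0.0193 K/W
R_outer film = 1/(h_o·A) = 1/(20×31.4) = 0.001592 K/W
R_total = 0.03207 K/W;  Q = ΔT/R_total = 913/0.03207 = 28470 W
T_interface = T_inner − Q·ΣR(inner→interface) = 943 − 28500×0.01117

T ≈ 625 °C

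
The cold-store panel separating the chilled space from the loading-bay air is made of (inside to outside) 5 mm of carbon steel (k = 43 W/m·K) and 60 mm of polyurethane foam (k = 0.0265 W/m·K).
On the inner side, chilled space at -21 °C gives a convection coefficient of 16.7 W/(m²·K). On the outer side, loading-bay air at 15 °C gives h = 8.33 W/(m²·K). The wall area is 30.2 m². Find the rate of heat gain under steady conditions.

Q ≈ 445 W

Treating each layer as a thermal resistance in series:
R_inner film = 1/(h_i·A) = 1/(16.7×30.2) = 0.001983 K/W
R_carbon steel = L/(kA) = 0.005/(43×30.2) = 3.85×10^-6 K/W
R_polyurethane foam = L/(kA) = 0.06/(0.0265×30.2) = 0.07497 K/W
R_outer film = 1/(h_o·A) = 1/(8.33×30.2) = 0.003975 K/W
R_total = 0.08093 K/W
Q = ΔT / R_total = 36 / 0.08093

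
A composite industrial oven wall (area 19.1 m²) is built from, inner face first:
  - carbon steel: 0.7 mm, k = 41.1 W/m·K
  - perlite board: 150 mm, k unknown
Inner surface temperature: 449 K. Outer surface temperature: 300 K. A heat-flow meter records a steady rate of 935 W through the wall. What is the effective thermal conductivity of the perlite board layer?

k ≈ 0.0493 W/(m·K)

Model the wall as resistances in series:
R_carbon steel = L/(kA) = 0.0007/(41.1×19.1) = 8.917×10^-7 K/W
Sum of known resistances R_other = 8.917×10^-7 K/W
Total R = ΔT/Q = 149/935 = 0.1594 K/W
R_perlite board = R_total − R_other = 0.1594 K/W
k = L/(R·A) = 0.15/(0.1594×19.1)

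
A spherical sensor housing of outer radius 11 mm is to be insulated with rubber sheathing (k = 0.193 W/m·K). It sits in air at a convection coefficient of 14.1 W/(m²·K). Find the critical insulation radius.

For a sphere r_cr = 2k/h = 2×0.193/14.1
r_cr = 27.4 mm; since the bare radius (11 mm) is below r_cr, adding a thin layer of insulation will *increase* heat loss.

r_cr ≈ 27.4 mm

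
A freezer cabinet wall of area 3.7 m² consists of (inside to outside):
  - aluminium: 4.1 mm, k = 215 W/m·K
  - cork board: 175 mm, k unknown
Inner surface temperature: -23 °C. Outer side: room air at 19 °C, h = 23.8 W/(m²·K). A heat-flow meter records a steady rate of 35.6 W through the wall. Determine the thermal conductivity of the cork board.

k ≈ 0.0405 W/(m·K)

Treating each layer as a thermal resistance in series:
R_aluminium = L/(kA) = 0.0041/(215×3.7) = 5.154×10^-6 K/W
R_outer film = 1/(h_o·A) = 1/(23.8×3.7) = 0.01136 K/W
Sum of known resistances R_other = 0.01136 K/W
Total R = ΔT/Q = 42/35.6 = 1.18 K/W
R_cork board = R_total − R_other = 1.168 K/W
k = L/(R·A) = 0.175/(1.168×3.7)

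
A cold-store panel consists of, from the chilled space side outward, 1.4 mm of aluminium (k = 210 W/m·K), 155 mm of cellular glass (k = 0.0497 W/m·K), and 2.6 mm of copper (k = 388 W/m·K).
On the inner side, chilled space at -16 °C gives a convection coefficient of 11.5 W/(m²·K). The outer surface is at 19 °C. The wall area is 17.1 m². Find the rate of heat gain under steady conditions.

Model the wall as resistances in series:
R_inner film = 1/(h_i·A) = 1/(11.5×17.1) = 0.005085 K/W
R_aluminium = L/(kA) = 0.0014/(210×17.1) = 3.899×10^-7 K/W
R_cellular glass = L/(kA) = 0.155/(0.0497×17.1) = 0.1824 K/W
R_copper = L/(kA) = 0.0026/(388×17.1) = 3.919×10^-7 K/W
R_total = 0.1875 K/W
Q = ΔT / R_total = 35 / 0.1875

Q ≈ 187 W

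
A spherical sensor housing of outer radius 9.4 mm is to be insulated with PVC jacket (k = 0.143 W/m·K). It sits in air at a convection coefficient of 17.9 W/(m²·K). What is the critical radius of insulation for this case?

r_cr ≈ 16 mm

For a sphere r_cr = 2k/h = 2×0.143/17.9
r_cr = 16 mm; since the bare radius (9.4 mm) is below r_cr, adding a thin layer of insulation will *increase* heat loss.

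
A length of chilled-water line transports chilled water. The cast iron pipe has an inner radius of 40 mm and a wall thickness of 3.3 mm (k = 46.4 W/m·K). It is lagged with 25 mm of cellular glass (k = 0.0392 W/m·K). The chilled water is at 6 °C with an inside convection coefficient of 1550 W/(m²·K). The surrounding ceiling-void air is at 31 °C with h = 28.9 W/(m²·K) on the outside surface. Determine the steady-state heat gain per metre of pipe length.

Per-layer cylindrical resistances, series-summed:
R_inner film = 1/(h_i·2πr₁L) = 1/(1550×2π×0.04×1) = 0.002567 K/W
R_cast iron pipe wall = ln(43.3/40)/(2π×46.4×1) = 2.719×10^-4 K/W
R_cellular glass = ln(68.3/43.3)/(2π×0.0392×1) = 1.85 K/W
R_outer film = 1/(h_o·2πr_oL) = 1/(28.9×2π×0.0683×1) = 0.08063 K/W
R_total = 1.934 K/W
Q = ΔT/R_total = 25/1.934

q′ ≈ 12.9 W/m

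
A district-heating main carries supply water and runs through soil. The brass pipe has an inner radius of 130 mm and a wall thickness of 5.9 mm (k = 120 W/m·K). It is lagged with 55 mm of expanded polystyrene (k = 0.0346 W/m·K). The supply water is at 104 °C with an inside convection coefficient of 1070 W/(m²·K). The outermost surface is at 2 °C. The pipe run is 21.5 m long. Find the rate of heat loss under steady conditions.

Cylindrical conduction, so R = ln(r₂/r₁)/(2πkL) per layer, in series:
R_inner film = 1/(h_i·2πr₁L) = 1/(1070×2π×0.13×21.5) = 5.322×10^-5 K/W
R_brass pipe wall = ln(135.9/130)/(2π×120×21.5) = 2.738×10^-6 K/W
R_expanded polystyrene = ln(190.9/135.9)/(2π×0.0346×21.5) = 0.07271 K/W
R_total = 0.07276 K/W
Q = ΔT/R_total = 102/0.07276

Q ≈ 1400 W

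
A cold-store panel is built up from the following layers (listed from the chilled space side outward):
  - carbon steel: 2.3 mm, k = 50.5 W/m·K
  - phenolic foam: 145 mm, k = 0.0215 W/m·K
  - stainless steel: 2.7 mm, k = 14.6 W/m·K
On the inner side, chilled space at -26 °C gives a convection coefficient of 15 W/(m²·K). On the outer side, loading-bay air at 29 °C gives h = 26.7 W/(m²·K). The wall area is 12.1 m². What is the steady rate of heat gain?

Q ≈ 97.2 W

Using the resistance-network approach (series):
R_inner film = 1/(h_i·A) = 1/(15×12.1) = 0.00551 K/W
R_carbon steel = L/(kA) = 0.0023/(50.5×12.1) = 3.764×10^-6 K/W
R_phenolic foam = L/(kA) = 0.145/(0.0215×12.1) = 0.5574 K/W
R_stainless steel = L/(kA) = 0.0027/(14.6×12.1) = 1.528×10^-5 K/W
R_outer film = 1/(h_o·A) = 1/(26.7×12.1) = 0.003095 K/W
R_total = 0.566 K/W
Q = ΔT / R_total = 55 / 0.566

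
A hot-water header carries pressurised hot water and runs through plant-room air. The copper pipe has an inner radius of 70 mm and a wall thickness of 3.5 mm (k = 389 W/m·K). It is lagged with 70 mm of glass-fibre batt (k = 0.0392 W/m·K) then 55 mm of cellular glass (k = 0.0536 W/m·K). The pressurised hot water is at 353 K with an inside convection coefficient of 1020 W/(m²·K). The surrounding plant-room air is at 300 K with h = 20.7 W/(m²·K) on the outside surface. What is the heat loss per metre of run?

q′ ≈ 14.2 W/m

Cylindrical conduction, so R = ln(r₂/r₁)/(2πkL) per layer, in series:
R_inner film = 1/(h_i·2πr₁L) = 1/(1020×2π×0.07×1) = 0.002229 K/W
R_copper pipe wall = ln(73.5/70)/(2π×389×1) = 1.996×10^-5 K/W
R_glass-fibre batt = ln(143.5/73.5)/(2π×0.0392×1) = 2.716 K/W
R_cellular glass = ln(198.5/143.5)/(2π×0.0536×1) = 0.9634 K/W
R_outer film = 1/(h_o·2πr_oL) = 1/(20.7×2π×0.1985×1) = 0.03873 K/W
R_total = 3.721 K/W
Q = ΔT/R_total = 53/3.721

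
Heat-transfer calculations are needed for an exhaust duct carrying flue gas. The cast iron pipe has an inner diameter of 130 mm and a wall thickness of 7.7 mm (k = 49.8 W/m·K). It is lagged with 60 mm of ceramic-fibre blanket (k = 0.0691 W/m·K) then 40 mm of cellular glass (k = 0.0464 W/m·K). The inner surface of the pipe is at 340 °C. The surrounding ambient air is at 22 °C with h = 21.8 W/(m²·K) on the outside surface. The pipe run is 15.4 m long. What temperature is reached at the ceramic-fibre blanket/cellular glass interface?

T ≈ 151 °C

Cylindrical conduction, so R = ln(r₂/r₁)/(2πkL) per layer, in series:
R_cast iron pipe wall = ln(72.7/65)/(2π×49.8×15.4) = 2.323×10^-5 K/W
R_ceramic-fibre blanket = ln(132.7/72.7)/(2π×0.0691×15.4) = 0.09 K/W
R_cellular glass = ln(172.7/132.7)/(2π×0.0464×15.4) = 0.05868 K/W
R_outer film = 1/(h_o·2πr_oL) = 1/(21.8×2π×0.1727×15.4) = 0.002745 K/W
R_total = 0.1514 K/W
Q = ΔT/R_total = 318/0.1514
Q = 2100 W
T_interface = T_inner − Q·ΣR(inner→interface) = 340 − 2100×0.09002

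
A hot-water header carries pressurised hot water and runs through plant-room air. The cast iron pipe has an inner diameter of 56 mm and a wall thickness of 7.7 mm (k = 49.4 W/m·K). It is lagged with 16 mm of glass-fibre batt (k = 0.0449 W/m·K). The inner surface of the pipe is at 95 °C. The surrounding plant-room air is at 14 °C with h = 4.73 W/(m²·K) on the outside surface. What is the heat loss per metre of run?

Treating each annulus and film as a series resistance:
R_cast iron pipe wall = ln(35.7/28)/(2π×49.4×1) = 7.827×10^-4 K/W
R_glass-fibre batt = ln(51.7/35.7)/(2π×0.0449×1) = 1.313 K/W
R_outer film = 1/(h_o·2πr_oL) = 1/(4.73×2π×0.0517×1) = 0.6508 K/W
R_total = 1.964 K/W
Q = ΔT/R_total = 81/1.964

q′ ≈ 41.2 W/m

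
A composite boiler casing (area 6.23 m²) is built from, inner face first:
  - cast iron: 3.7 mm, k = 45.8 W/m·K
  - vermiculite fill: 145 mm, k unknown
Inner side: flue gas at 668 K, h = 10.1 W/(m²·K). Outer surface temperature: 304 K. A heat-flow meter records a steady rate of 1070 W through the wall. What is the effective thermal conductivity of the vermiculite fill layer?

k ≈ 0.0718 W/(m·K)

Series thermal resistances:
R_inner film = 1/(h_i·A) = 1/(10.1×6.23) = 0.01589 K/W
R_cast iron = L/(kA) = 0.0037/(45.8×6.23) = 1.297×10^-5 K/W
Sum of known resistances R_other = 0.01591 K/W
Total R = ΔT/Q = 364/1070 = 0.3402 K/W
R_vermiculite fill = R_total − R_other = 0.3243 K/W
k = L/(R·A) = 0.145/(0.3243×6.23)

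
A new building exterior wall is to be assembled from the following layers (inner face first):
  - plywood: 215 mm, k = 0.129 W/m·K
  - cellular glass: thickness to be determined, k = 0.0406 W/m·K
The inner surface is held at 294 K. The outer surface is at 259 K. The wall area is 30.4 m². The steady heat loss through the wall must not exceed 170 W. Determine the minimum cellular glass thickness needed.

Using the resistance-network approach (series):
R_plywood = L/(kA) = 0.215/(0.129×30.4) = 0.05482 K/W
Sum of the known resistances R_other = 0.05482 K/W
Required total resistance R_tot = ΔT/Q_allow = 35/170 = 0.2059 K/W
R_cellular glass = R_tot − R_other = 0.1511 K/W
L = R·k·A = 0.1511×0.0406×30.4

L ≈ 186 mm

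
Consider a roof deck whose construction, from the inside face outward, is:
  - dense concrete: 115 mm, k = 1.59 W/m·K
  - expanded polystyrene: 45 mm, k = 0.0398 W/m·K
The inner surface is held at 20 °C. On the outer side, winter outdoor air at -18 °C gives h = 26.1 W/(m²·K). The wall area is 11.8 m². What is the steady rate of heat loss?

Treating each layer as a thermal resistance in series:
R_dense concrete = L/(kA) = 0.115/(1.59×11.8) = 0.006129 K/W
R_expanded polystyrene = L/(kA) = 0.045/(0.0398×11.8) = 0.09582 K/W
R_outer film = 1/(h_o·A) = 1/(26.1×11.8) = 0.003247 K/W
R_total = 0.1052 K/W
Q = ΔT / R_total = 38 / 0.1052

Q ≈ 361 W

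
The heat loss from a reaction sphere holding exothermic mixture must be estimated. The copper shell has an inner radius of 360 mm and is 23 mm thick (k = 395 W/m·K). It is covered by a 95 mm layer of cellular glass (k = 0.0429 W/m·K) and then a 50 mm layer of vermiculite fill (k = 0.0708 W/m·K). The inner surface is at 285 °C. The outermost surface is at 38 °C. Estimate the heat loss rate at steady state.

Q ≈ 208 W

For a spherical shell R = (1/r₁ − 1/r₂)/(4πk); film R = 1/(h·4πr²). In series:
R_copper shell = (1/0.36 − 1/0.383)/(4π×395) = 3.361×10^-5 K/W
R_cellular glass = (1/0.383 − 1/0.478)/(4π×0.0429) = 0.9626 K/W
R_vermiculite fill = (1/0.478 − 1/0.528)/(4π×0.0708) = 0.2227 K/W
R_total = 1.185 K/W
Q = ΔT/R_total = 247/1.185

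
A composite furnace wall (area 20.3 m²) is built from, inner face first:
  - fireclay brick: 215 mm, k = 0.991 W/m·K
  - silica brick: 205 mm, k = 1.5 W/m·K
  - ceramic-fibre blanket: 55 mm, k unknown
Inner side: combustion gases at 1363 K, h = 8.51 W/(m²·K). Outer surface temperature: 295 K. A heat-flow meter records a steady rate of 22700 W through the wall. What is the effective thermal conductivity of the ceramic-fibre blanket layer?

k ≈ 0.114 W/(m·K)

Series thermal resistances:
R_inner film = 1/(h_i·A) = 1/(8.51×20.3) = 0.005789 K/W
R_fireclay brick = L/(kA) = 0.215/(0.991×20.3) = 0.01069 K/W
R_silica brick = L/(kA) = 0.205/(1.5×20.3) = 0.006732 K/W
Sum of known resistances R_other = 0.02321 K/W
Total R = ΔT/Q = 1068/22700 = 0.04705 K/W
R_ceramic-fibre blanket = R_total − R_other = 0.02384 K/W
k = L/(R·A) = 0.055/(0.02384×20.3)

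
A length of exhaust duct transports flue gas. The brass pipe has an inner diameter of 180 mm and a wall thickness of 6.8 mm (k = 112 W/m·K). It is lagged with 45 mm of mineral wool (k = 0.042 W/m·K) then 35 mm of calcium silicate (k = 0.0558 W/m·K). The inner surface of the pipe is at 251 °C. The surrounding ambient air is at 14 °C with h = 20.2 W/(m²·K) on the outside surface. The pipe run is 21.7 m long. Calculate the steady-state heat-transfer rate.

Q ≈ 2430 W

Treating each annulus and film as a series resistance:
R_brass pipe wall = ln(96.8/90)/(2π×112×21.7) = 4.77×10^-6 K/W
R_mineral wool = ln(141.8/96.8)/(2π×0.042×21.7) = 0.06667 K/W
R_calcium silicate = ln(176.8/141.8)/(2π×0.0558×21.7) = 0.029 K/W
R_outer film = 1/(h_o·2πr_oL) = 1/(20.2×2π×0.1768×21.7) = 0.002054 K/W
R_total = 0.09772 K/W
Q = ΔT/R_total = 237/0.09772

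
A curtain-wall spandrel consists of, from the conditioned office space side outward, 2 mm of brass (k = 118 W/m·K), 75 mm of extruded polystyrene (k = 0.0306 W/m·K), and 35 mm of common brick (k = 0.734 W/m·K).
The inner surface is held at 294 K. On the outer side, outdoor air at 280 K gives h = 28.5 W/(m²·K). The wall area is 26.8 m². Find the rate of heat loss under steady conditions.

Q ≈ 148 W

Model the wall as resistances in series:
R_brass = L/(kA) = 0.002/(118×26.8) = 6.324×10^-7 K/W
R_extruded polystyrene = L/(kA) = 0.075/(0.0306×26.8) = 0.09145 K/W
R_common brick = L/(kA) = 0.035/(0.734×26.8) = 0.001779 K/W
R_outer film = 1/(h_o·A) = 1/(28.5×26.8) = 0.001309 K/W
R_total = 0.09454 K/W
Q = ΔT / R_total = 14 / 0.09454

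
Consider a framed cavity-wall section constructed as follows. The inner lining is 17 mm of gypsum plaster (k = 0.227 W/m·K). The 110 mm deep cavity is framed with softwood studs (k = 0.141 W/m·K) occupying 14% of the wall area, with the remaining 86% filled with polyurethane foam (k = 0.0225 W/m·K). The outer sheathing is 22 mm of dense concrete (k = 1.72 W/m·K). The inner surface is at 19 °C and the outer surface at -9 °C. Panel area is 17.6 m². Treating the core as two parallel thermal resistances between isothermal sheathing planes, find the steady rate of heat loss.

Q ≈ 170 W

Sheathing layers in series; stud and cavity paths in parallel between them.
R_inner = 0.017/(0.227×17.6) = 0.004255 K/W
R_stud  = 0.11/(0.141×0.14×17.6) = 0.3166 K/W
R_cav   = 0.11/(0.0225×0.86×17.6) = 0.323 K/W
1/R_core = 1/R_stud + 1/R_cav → R_core = 0.1599 K/W
R_outer = 0.022/(1.72×17.6) = 7.267×10^-4 K/W
R_total = 0.1649 K/W
Q = ΔT/R_total = 28/0.1649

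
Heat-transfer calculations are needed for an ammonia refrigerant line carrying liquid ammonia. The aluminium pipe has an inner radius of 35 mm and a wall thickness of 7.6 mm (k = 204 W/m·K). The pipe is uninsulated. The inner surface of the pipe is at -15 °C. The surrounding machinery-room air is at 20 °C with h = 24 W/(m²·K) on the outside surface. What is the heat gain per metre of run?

q′ ≈ 225 W/m

For a radial system each layer contributes R = ln(r_out/r_in)/(2πkL); films add R = 1/(hA).
R_aluminium pipe wall = ln(42.6/35)/(2π×204×1) = 1.533×10^-4 K/W
R_outer film = 1/(h_o·2πr_oL) = 1/(24×2π×0.0426×1) = 0.1557 K/W
R_total = 0.1558 K/W
Q = ΔT/R_total = 35/0.1558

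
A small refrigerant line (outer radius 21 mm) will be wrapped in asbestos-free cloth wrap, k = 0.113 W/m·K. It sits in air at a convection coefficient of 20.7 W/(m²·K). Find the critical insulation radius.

r_cr ≈ 5.46 mm

For a cylinder r_cr = k/h = 0.113/20.7
r_cr = 5.46 mm; since the bare radius (21 mm) is above r_cr, any added insulation will reduce heat loss.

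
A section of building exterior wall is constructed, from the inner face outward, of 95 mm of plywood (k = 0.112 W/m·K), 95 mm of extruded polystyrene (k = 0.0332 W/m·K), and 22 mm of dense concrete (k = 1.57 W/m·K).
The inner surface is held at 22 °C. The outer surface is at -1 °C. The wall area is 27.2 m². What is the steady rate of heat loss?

Q ≈ 168 W

Model the wall as resistances in series:
R_plywood = L/(kA) = 0.095/(0.112×27.2) = 0.03118 K/W
R_extruded polystyrene = L/(kA) = 0.095/(0.0332×27.2) = 0.1052 K/W
R_dense concrete = L/(kA) = 0.022/(1.57×27.2) = 5.152×10^-4 K/W
R_total = 0.1369 K/W
Q = ΔT / R_total = 23 / 0.1369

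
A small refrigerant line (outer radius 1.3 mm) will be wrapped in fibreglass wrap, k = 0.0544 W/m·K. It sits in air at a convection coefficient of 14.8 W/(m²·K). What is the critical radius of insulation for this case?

For a cylinder r_cr = k/h = 0.0544/14.8
r_cr = 3.68 mm; since the bare radius (1.3 mm) is below r_cr, adding a thin layer of insulation will *increase* heat loss.

r_cr ≈ 3.68 mm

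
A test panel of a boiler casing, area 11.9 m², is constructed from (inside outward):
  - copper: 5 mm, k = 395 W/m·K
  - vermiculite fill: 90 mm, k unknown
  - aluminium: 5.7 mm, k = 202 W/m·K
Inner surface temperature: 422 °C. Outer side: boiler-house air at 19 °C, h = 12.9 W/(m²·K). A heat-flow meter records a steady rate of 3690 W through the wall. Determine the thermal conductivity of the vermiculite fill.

k ≈ 0.0736 W/(m·K)

Model the wall as resistances in series:
R_copper = L/(kA) = 0.005/(395×11.9) = 1.064×10^-6 K/W
R_aluminium = L/(kA) = 0.0057/(202×11.9) = 2.371×10^-6 K/W
R_outer film = 1/(h_o·A) = 1/(12.9×11.9) = 0.006514 K/W
Sum of known resistances R_other = 0.006518 K/W
Total R = ΔT/Q = 403/3690 = 0.1092 K/W
R_vermiculite fill = R_total − R_other = 0.1027 K/W
k = L/(R·A) = 0.09/(0.1027×11.9)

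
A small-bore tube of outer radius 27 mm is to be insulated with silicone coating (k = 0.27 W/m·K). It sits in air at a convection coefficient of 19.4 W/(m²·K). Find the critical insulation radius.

r_cr ≈ 13.9 mm

For a cylinder r_cr = k/h = 0.27/19.4
r_cr = 13.9 mm; since the bare radius (27 mm) is above r_cr, any added insulation will reduce heat loss.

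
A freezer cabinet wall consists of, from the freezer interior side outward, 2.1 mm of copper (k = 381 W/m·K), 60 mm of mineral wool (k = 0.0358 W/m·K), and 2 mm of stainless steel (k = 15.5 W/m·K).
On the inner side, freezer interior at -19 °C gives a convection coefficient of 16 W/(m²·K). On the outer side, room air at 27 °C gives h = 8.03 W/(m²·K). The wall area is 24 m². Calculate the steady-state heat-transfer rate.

Q ≈ 593 W

Treating each layer as a thermal resistance in series:
R_inner film = 1/(h_i·A) = 1/(16×24) = 0.002604 K/W
R_copper = L/(kA) = 0.0021/(381×24) = 2.297×10^-7 K/W
R_mineral wool = L/(kA) = 0.06/(0.0358×24) = 0.06983 K/W
R_stainless steel = L/(kA) = 0.002/(15.5×24) = 5.376×10^-6 K/W
R_outer film = 1/(h_o·A) = 1/(8.03×24) = 0.005189 K/W
R_total = 0.07763 K/W
Q = ΔT / R_total = 46 / 0.07763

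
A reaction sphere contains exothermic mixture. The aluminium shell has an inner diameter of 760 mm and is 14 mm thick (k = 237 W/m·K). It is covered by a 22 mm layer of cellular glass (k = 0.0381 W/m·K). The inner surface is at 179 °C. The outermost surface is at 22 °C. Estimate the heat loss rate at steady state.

For a spherical shell R = (1/r₁ − 1/r₂)/(4πk); film R = 1/(h·4πr²). In series:
R_aluminium shell = (1/0.38 − 1/0.394)/(4π×237) = 3.14×10^-5 K/W
R_cellular glass = (1/0.394 − 1/0.416)/(4π×0.0381) = 0.2803 K/W
R_total = 0.2804 K/W
Q = ΔT/R_total = 157/0.2804

Q ≈ 560 W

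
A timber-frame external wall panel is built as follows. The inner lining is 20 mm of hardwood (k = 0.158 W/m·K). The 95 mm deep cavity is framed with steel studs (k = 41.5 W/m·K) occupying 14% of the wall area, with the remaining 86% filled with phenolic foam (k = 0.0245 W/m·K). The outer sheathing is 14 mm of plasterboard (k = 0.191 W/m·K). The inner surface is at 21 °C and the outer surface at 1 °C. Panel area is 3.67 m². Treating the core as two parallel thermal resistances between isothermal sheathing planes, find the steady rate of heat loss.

Sheathing layers in series; stud and cavity paths in parallel between them.
R_inner = 0.02/(0.158×3.67) = 0.03449 K/W
R_stud  = 0.095/(41.5×0.14×3.67) = 0.004455 K/W
R_cav   = 0.095/(0.0245×0.86×3.67) = 1.229 K/W
1/R_core = 1/R_stud + 1/R_cav → R_core = 0.004439 K/W
R_outer = 0.014/(0.191×3.67) = 0.01997 K/W
R_total = 0.0589 K/W
Q = ΔT/R_total = 20/0.0589

Q ≈ 340 W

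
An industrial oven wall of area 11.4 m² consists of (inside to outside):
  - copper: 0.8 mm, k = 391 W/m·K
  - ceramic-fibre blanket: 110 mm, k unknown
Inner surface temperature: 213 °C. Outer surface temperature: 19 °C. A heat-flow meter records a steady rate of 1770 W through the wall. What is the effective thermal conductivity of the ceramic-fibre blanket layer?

k ≈ 0.088 W/(m·K)

Thermal resistances in series:
R_copper = L/(kA) = 0.0008/(391×11.4) = 1.795×10^-7 K/W
Sum of known resistances R_other = 1.795×10^-7 K/W
Total R = ΔT/Q = 194/1770 = 0.1096 K/W
R_ceramic-fibre blanket = R_total − R_other = 0.1096 K/W
k = L/(R·A) = 0.11/(0.1096×11.4)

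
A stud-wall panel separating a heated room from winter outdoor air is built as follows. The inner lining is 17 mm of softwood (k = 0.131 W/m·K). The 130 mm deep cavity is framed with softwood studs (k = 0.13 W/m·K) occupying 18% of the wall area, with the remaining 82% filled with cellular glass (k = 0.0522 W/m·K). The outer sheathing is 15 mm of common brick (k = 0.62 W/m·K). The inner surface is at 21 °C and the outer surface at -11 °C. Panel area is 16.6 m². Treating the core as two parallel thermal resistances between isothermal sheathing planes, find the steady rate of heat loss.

Q ≈ 251 W

Sheathing layers in series; stud and cavity paths in parallel between them.
R_inner = 0.017/(0.131×16.6) = 0.007818 K/W
R_stud  = 0.13/(0.13×0.18×16.6) = 0.3347 K/W
R_cav   = 0.13/(0.0522×0.82×16.6) = 0.183 K/W
1/R_core = 1/R_stud + 1/R_cav → R_core = 0.1183 K/W
R_outer = 0.015/(0.62×16.6) = 0.001457 K/W
R_total = 0.1276 K/W
Q = ΔT/R_total = 32/0.1276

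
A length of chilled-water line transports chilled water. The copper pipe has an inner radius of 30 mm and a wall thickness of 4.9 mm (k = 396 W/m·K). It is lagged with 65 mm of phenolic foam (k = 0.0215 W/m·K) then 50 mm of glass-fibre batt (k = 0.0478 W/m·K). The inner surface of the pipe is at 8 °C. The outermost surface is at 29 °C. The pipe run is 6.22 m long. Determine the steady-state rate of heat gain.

For a radial system each layer contributes R = ln(r_out/r_in)/(2πkL); films add R = 1/(hA).
R_copper pipe wall = ln(34.9/30)/(2π×396×6.22) = 9.776×10^-6 K/W
R_phenolic foam = ln(99.9/34.9)/(2π×0.0215×6.22) = 1.252 K/W
R_glass-fibre batt = ln(149.9/99.9)/(2π×0.0478×6.22) = 0.2172 K/W
R_total = 1.469 K/W
Q = ΔT/R_total = 21/1.469

Q ≈ 14.3 W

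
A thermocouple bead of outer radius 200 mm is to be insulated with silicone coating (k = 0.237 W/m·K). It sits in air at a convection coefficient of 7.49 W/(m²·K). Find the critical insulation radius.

r_cr ≈ 63.3 mm

For a sphere r_cr = 2k/h = 2×0.237/7.49
r_cr = 63.3 mm; since the bare radius (200 mm) is above r_cr, any added insulation will reduce heat loss.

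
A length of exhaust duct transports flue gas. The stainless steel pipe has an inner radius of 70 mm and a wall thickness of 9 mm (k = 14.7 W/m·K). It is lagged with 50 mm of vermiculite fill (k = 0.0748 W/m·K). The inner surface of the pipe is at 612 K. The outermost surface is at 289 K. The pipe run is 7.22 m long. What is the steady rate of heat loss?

Q ≈ 2230 W

Cylindrical conduction, so R = ln(r₂/r₁)/(2πkL) per layer, in series:
R_stainless steel pipe wall = ln(79/70)/(2π×14.7×7.22) = 1.814×10^-4 K/W
R_vermiculite fill = ln(129/79)/(2π×0.0748×7.22) = 0.1445 K/W
R_total = 0.1447 K/W
Q = ΔT/R_total = 323/0.1447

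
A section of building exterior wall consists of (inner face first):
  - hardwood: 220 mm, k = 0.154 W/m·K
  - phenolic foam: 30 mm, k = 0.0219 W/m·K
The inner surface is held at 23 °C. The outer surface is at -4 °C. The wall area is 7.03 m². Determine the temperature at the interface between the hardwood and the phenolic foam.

Using the resistance-network approach (series):
R_hardwood = L/(kA) = 0.22/(0.154×7.03) = 0.2032 K/W
R_phenolic foam = L/(kA) = 0.03/(0.0219×7.03) = 0.1949 K/W
R_total = 0.3981 K/W;  Q = ΔT/R_total = 27/0.3981 = 67.83 W
T_interface = T_inner − Q·ΣR(inner→interface) = 23 − 67.8×0.2032

T ≈ 9.22 °C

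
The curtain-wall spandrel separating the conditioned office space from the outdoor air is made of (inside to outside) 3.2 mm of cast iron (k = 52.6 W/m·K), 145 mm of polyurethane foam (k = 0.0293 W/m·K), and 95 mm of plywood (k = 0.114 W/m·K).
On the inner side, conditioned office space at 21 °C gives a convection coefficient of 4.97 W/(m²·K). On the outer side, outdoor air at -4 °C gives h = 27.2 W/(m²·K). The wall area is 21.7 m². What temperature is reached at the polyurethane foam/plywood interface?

T ≈ -0.387 °C

Treating each layer as a thermal resistance in series:
R_inner film = 1/(h_i·A) = 1/(4.97×21.7) = 0.009272 K/W
R_cast iron = L/(kA) = 0.0032/(52.6×21.7) = 2.804×10^-6 K/W
R_polyurethane foam = L/(kA) = 0.145/(0.0293×21.7) = 0.2281 K/W
R_plywood = L/(kA) = 0.095/(0.114×21.7) = 0.0384 K/W
R_outer film = 1/(h_o·A) = 1/(27.2×21.7) = 0.001694 K/W
R_total = 0.2774 K/W;  Q = ΔT/R_total = 25/0.2774 = 90.11 W
T_interface = T_inner − Q·ΣR(inner→interface) = 21 − 90.1×0.2373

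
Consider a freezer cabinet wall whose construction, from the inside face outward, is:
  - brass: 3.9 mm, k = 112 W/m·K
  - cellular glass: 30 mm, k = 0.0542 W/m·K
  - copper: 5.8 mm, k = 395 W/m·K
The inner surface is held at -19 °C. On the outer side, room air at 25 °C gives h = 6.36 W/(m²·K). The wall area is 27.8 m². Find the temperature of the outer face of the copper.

T ≈ 15.3 °C

Treating each layer as a thermal resistance in series:
R_brass = L/(kA) = 0.0039/(112×27.8) = 1.253×10^-6 K/W
R_cellular glass = L/(kA) = 0.03/(0.0542×27.8) = 0.01991 K/W
R_copper = L/(kA) = 0.0058/(395×27.8) = 5.282×10^-7 K/W
R_outer film = 1/(h_o·A) = 1/(6.36×27.8) = 0.005656 K/W
R_total = 0.02557 K/W;  Q = ΔT/R_total = 44/0.02557 = 1721 W
T_interface = T_inner + Q·ΣR(inner→interface) = -19 + 1720×0.01991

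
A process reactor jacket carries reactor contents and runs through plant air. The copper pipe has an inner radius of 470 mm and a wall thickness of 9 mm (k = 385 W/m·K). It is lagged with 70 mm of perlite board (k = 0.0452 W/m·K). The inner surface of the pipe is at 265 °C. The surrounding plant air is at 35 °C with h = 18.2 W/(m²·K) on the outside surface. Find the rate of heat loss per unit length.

For a radial system each layer contributes R = ln(r_out/r_in)/(2πkL); films add R = 1/(hA).
R_copper pipe wall = ln(479/470)/(2π×385×1) = 7.841×10^-6 K/W
R_perlite board = ln(549/479)/(2π×0.0452×1) = 0.4803 K/W
R_outer film = 1/(h_o·2πr_oL) = 1/(18.2×2π×0.549×1) = 0.01593 K/W
R_total = 0.4962 K/W
Q = ΔT/R_total = 230/0.4962

q′ ≈ 464 W/m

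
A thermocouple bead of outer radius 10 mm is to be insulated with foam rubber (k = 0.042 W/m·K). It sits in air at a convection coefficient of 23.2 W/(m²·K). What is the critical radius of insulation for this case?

r_cr ≈ 3.62 mm

For a sphere r_cr = 2k/h = 2×0.042/23.2
r_cr = 3.62 mm; since the bare radius (10 mm) is above r_cr, any added insulation will reduce heat loss.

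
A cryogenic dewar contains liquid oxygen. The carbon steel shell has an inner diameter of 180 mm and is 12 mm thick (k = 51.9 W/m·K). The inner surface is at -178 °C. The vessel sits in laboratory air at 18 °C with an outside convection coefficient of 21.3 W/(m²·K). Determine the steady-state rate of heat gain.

Q ≈ 543 W

Spherical conduction: R = (1/r_in − 1/r_out)/(4πk) per layer; series-sum.
R_carbon steel shell = (1/0.09 − 1/0.102)/(4π×51.9) = 0.002004 K/W
R_outer film = 1/(h·4πr_o²) = 1/(21.3×4π×0.102²) = 0.3591 K/W
R_total = 0.3611 K/W
Q = ΔT/R_total = 196/0.3611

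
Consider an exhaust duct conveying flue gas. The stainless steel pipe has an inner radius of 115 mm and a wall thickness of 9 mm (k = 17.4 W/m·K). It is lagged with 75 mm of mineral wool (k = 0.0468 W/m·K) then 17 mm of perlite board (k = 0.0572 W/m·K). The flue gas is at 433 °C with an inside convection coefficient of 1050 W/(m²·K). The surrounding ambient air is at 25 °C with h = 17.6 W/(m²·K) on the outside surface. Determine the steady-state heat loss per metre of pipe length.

q′ ≈ 217 W/m

Cylindrical conduction, so R = ln(r₂/r₁)/(2πkL) per layer, in series:
R_inner film = 1/(h_i·2πr₁L) = 1/(1050×2π×0.115×1) = 0.001318 K/W
R_stainless steel pipe wall = ln(124/115)/(2π×17.4×1) = 6.892×10^-4 K/W
R_mineral wool = ln(199/124)/(2π×0.0468×1) = 1.609 K/W
R_perlite board = ln(216/199)/(2π×0.0572×1) = 0.2281 K/W
R_outer film = 1/(h_o·2πr_oL) = 1/(17.6×2π×0.216×1) = 0.04187 K/W
R_total = 1.881 K/W
Q = ΔT/R_total = 408/1.881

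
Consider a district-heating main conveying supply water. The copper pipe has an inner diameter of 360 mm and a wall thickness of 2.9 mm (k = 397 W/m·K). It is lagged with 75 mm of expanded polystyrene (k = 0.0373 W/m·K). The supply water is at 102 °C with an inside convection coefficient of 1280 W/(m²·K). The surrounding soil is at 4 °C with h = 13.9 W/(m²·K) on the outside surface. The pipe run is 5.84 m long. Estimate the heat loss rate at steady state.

Radial resistances (cylindrical: R_cond = ln(r_o/r_i)/(2πkL), R_conv = 1/(h·2πrL)):
R_inner film = 1/(h_i·2πr₁L) = 1/(1280×2π×0.18×5.84) = 1.183×10^-4 K/W
R_copper pipe wall = ln(182.9/180)/(2π×397×5.84) = 1.097×10^-6 K/W
R_expanded polystyrene = ln(257.9/182.9)/(2π×0.0373×5.84) = 0.2511 K/W
R_outer film = 1/(h_o·2πr_oL) = 1/(13.9×2π×0.2579×5.84) = 0.007602 K/W
R_total = 0.2588 K/W
Q = ΔT/R_total = 98/0.2588

Q ≈ 379 W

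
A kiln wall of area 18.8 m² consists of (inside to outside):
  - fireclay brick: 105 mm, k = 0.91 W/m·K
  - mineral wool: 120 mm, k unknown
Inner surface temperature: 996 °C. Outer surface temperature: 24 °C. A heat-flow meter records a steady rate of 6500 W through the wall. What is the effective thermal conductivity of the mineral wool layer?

Model the wall as resistances in series:
R_fireclay brick = L/(kA) = 0.105/(0.91×18.8) = 0.006137 K/W
Sum of known resistances R_other = 0.006137 K/W
Total R = ΔT/Q = 972/6500 = 0.1495 K/W
R_mineral wool = R_total − R_other = 0.1434 K/W
k = L/(R·A) = 0.12/(0.1434×18.8)

k ≈ 0.0445 W/(m·K)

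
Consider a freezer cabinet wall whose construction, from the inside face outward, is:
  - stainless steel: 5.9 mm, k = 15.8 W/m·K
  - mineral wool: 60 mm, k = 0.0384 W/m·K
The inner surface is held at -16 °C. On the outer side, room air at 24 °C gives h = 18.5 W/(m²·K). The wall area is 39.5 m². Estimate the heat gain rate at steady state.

Series thermal resistances:
R_stainless steel = L/(kA) = 0.0059/(15.8×39.5) = 9.454×10^-6 K/W
R_mineral wool = L/(kA) = 0.06/(0.0384×39.5) = 0.03956 K/W
R_outer film = 1/(h_o·A) = 1/(18.5×39.5) = 0.001368 K/W
R_total = 0.04093 K/W
Q = ΔT / R_total = 40 / 0.04093

Q ≈ 977 W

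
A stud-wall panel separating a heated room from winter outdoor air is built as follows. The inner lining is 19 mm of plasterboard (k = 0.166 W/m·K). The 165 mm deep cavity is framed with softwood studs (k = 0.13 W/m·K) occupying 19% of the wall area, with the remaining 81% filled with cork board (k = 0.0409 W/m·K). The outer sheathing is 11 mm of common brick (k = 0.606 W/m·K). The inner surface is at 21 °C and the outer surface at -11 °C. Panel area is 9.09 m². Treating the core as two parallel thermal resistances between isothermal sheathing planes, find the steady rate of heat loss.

Sheathing layers in series; stud and cavity paths in parallel between them.
R_inner = 0.019/(0.166×9.09) = 0.01259 K/W
R_stud  = 0.165/(0.13×0.19×9.09) = 0.7349 K/W
R_cav   = 0.165/(0.0409×0.81×9.09) = 0.5479 K/W
1/R_core = 1/R_stud + 1/R_cav → R_core = 0.3139 K/W
R_outer = 0.011/(0.606×9.09) = 0.001997 K/W
R_total = 0.3285 K/W
Q = ΔT/R_total = 32/0.3285

Q ≈ 97.4 W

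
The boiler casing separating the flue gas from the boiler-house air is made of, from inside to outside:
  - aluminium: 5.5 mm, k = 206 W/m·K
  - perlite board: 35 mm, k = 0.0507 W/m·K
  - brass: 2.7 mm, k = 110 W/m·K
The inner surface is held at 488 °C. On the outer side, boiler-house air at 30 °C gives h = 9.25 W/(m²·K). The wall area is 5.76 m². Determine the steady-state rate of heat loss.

Q ≈ 3300 W

Series thermal resistances:
R_aluminium = L/(kA) = 0.0055/(206×5.76) = 4.635×10^-6 K/W
R_perlite board = L/(kA) = 0.035/(0.0507×5.76) = 0.1198 K/W
R_brass = L/(kA) = 0.0027/(110×5.76) = 4.261×10^-6 K/W
R_outer film = 1/(h_o·A) = 1/(9.25×5.76) = 0.01877 K/W
R_total = 0.1386 K/W
Q = ΔT / R_total = 458 / 0.1386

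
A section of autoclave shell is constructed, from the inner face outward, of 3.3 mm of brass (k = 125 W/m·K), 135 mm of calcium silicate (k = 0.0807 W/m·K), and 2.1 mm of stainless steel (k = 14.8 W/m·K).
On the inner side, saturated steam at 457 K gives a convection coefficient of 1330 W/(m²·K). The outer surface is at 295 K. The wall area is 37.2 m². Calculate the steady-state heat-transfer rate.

Series thermal resistances:
R_inner film = 1/(h_i·A) = 1/(1330×37.2) = 2.021×10^-5 K/W
R_brass = L/(kA) = 0.0033/(125×37.2) = 7.097×10^-7 K/W
R_calcium silicate = L/(kA) = 0.135/(0.0807×37.2) = 0.04497 K/W
R_stainless steel = L/(kA) = 0.0021/(14.8×37.2) = 3.814×10^-6 K/W
R_total = 0.04499 K/W
Q = ΔT / R_total = 162 / 0.04499

Q ≈ 3600 W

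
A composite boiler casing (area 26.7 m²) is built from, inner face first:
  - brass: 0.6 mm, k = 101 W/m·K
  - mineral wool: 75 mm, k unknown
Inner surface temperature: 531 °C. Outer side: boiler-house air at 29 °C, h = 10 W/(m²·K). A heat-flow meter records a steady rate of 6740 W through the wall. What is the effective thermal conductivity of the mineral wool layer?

Thermal resistances in series:
R_brass = L/(kA) = 0.0006/(101×26.7) = 2.225×10^-7 K/W
R_outer film = 1/(h_o·A) = 1/(10×26.7) = 0.003745 K/W
Sum of known resistances R_other = 0.003746 K/W
Total R = ΔT/Q = 502/6740 = 0.07448 K/W
R_mineral wool = R_total − R_other = 0.07074 K/W
k = L/(R·A) = 0.075/(0.07074×26.7)

k ≈ 0.0397 W/(m·K)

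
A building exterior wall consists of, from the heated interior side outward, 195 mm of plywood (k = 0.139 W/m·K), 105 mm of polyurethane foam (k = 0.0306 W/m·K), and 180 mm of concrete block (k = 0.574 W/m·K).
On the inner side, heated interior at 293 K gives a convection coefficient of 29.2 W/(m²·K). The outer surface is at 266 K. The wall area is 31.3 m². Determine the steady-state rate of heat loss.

Treating each layer as a thermal resistance in series:
R_inner film = 1/(h_i·A) = 1/(29.2×31.3) = 0.001094 K/W
R_plywood = L/(kA) = 0.195/(0.139×31.3) = 0.04482 K/W
R_polyurethane foam = L/(kA) = 0.105/(0.0306×31.3) = 0.1096 K/W
R_concrete block = L/(kA) = 0.18/(0.574×31.3) = 0.01002 K/W
R_total = 0.1656 K/W
Q = ΔT / R_total = 27 / 0.1656

Q ≈ 163 W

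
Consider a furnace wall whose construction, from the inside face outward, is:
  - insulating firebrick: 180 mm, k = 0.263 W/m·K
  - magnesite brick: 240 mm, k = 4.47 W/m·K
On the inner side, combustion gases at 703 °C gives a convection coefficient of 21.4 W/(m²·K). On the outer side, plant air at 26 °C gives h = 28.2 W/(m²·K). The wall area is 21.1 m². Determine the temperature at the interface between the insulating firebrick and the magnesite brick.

Series thermal resistances:
R_inner film = 1/(h_i·A) = 1/(21.4×21.1) = 0.002215 K/W
R_insulating firebrick = L/(kA) = 0.18/(0.263×21.1) = 0.03244 K/W
R_magnesite brick = L/(kA) = 0.24/(4.47×21.1) = 0.002545 K/W
R_outer film = 1/(h_o·A) = 1/(28.2×21.1) = 0.001681 K/W
R_total = 0.03888 K/W;  Q = ΔT/R_total = 677/0.03888 = 17410 W
T_interface = T_inner − Q·ΣR(inner→interface) = 703 − 17400×0.03465

T ≈ 99.6 °C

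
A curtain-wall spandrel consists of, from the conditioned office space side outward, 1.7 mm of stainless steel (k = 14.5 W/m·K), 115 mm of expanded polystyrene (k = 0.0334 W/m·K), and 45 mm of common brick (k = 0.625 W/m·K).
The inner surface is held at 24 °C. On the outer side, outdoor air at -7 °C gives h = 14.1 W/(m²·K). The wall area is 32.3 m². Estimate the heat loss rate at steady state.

Q ≈ 279 W

Model the wall as resistances in series:
R_stainless steel = L/(kA) = 0.0017/(14.5×32.3) = 3.63×10^-6 K/W
R_expanded polystyrene = L/(kA) = 0.115/(0.0334×32.3) = 0.1066 K/W
R_common brick = L/(kA) = 0.045/(0.625×32.3) = 0.002229 K/W
R_outer film = 1/(h_o·A) = 1/(14.1×32.3) = 0.002196 K/W
R_total = 0.111 K/W
Q = ΔT / R_total = 31 / 0.111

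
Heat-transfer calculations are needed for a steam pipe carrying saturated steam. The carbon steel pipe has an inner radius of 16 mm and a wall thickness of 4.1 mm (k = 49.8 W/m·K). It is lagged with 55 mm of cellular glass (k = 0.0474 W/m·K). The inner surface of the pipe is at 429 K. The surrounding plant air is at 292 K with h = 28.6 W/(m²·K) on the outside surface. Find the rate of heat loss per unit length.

Radial resistances (cylindrical: R_cond = ln(r_o/r_i)/(2πkL), R_conv = 1/(h·2πrL)):
R_carbon steel pipe wall = ln(20.1/16)/(2π×49.8×1) = 7.291×10^-4 K/W
R_cellular glass = ln(75.1/20.1)/(2π×0.0474×1) = 4.426 K/W
R_outer film = 1/(h_o·2πr_oL) = 1/(28.6×2π×0.0751×1) = 0.0741 K/W
R_total = 4.501 K/W
Q = ΔT/R_total = 137/4.501

q′ ≈ 30.4 W/m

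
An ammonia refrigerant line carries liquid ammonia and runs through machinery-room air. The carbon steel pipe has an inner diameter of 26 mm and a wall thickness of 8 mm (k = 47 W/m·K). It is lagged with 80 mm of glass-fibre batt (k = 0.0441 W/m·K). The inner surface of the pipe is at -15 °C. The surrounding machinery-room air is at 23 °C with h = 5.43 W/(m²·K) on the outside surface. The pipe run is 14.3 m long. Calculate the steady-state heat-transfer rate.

Q ≈ 91.2 W

Treating each annulus and film as a series resistance:
R_carbon steel pipe wall = ln(21/13)/(2π×47×14.3) = 1.136×10^-4 K/W
R_glass-fibre batt = ln(101/21)/(2π×0.0441×14.3) = 0.3964 K/W
R_outer film = 1/(h_o·2πr_oL) = 1/(5.43×2π×0.101×14.3) = 0.02029 K/W
R_total = 0.4168 K/W
Q = ΔT/R_total = 38/0.4168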